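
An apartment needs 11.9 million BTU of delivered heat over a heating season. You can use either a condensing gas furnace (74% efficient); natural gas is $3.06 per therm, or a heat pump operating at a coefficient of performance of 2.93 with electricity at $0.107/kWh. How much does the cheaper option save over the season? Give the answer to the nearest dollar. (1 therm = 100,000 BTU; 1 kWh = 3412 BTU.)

Heat load = 11.9 × 10⁶ BTU = 11,900,000 BTU
Gas: input = 11,900,000 / 0.74 = 16,081,081 BTU = 160.8 therm → 160.8 × $3.06 = $492.08
Heat pump: 11,900,000 BTU / 3412 = 3,488 kWh heat; / 2.93 = 1,190 kWh in → × $0.107 = $127.37
Difference = |$492.08 − $127.37| = $364.71 ≈ $365

$365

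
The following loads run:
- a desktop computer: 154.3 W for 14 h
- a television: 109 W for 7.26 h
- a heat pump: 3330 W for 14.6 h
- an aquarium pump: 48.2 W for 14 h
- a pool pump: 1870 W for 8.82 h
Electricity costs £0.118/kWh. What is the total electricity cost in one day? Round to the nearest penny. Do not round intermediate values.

desktop computer: 154.3 W × 14 h = 2,160 Wh = 2.16 kWh
television: 109 W × 7.26 h = 791 Wh = 0.7913 kWh
heat pump: 3330 W × 14.6 h = 48,618 Wh = 48.62 kWh
aquarium pump: 48.2 W × 14 h = 675 Wh = 0.6748 kWh
pool pump: 1870 W × 8.82 h = 16,493 Wh = 16.49 kWh
Total energy = 2.16 + 0.7913 + 48.62 + 0.6748 + 16.49 = 68.74 kWh
Cost = 68.74 kWh × £0.118 = £8.11

£8.11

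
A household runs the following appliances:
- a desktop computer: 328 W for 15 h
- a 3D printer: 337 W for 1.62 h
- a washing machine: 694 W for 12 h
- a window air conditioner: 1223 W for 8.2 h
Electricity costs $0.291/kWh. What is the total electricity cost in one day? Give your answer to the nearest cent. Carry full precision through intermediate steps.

$6.93

desktop computer: 328 W × 15 h = 4,920 Wh = 4.92 kWh
3D printer: 337 W × 1.62 h = 546 Wh = 0.5459 kWh
washing machine: 694 W × 12 h = 8,328 Wh = 8.328 kWh
window air conditioner: 1223 W × 8.2 h = 10,029 Wh = 10.03 kWh
Total energy = 4.92 + 0.5459 + 8.328 + 10.03 = 23.82 kWh
Cost = 23.82 kWh × $0.291 = $6.93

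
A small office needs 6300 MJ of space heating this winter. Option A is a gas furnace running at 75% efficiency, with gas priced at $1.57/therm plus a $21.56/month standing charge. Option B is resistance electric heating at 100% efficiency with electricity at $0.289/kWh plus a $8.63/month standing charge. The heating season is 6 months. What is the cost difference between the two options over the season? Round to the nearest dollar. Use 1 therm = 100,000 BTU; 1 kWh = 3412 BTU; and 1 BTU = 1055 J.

$303

Heat load = 6300 MJ = 6,300,000,000 J / 1055 = 5,971,564 BTU
Gas: input = 5,971,564 / 0.75 = 7,962,085 BTU = 79.62 therm → 79.62 × $1.57 = $125.00; + 6 × $21.56 standing = $254.36
Electric: 5,971,564 BTU / 3412 = 1,750 kWh → × $0.289 = $505.80; + 6 × $8.63 standing = $557.58
Difference = |$254.36 − $557.58| = $303.21 ≈ $303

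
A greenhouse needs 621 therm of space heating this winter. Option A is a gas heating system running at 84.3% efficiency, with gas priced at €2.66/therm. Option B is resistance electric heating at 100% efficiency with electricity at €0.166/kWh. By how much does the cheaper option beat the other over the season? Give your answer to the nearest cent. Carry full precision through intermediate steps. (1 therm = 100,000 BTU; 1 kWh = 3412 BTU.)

Heat load = 621 therm × 100,000 = 62,100,000 BTU
Gas: input = 62,100,000 / 0.843 = 73,665,480 BTU = 736.7 therm → 736.7 × €2.66 = €1,959.50
Electric: 62,100,000 BTU / 3412 = 18,200 kWh → × €0.166 = €3,021.28
Difference = |€1,959.50 − €3,021.28| = €1,061.78

€1061.78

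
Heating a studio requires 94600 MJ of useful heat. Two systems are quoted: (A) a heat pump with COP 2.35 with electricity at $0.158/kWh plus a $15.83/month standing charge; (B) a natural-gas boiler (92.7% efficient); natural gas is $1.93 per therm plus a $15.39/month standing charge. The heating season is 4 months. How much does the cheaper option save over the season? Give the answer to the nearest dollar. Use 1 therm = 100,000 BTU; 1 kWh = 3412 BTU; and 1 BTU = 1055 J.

$98

Heat load = 94600 MJ = 94,600,000,000 J / 1055 = 89,668,246 BTU
Gas: input = 89,668,246 / 0.927 = 96,729,500 BTU = 967.3 therm → 967.3 × $1.93 = $1,866.88; + 4 × $15.39 standing = $1,928.44
Heat pump: 89,668,246 BTU / 3412 = 26,280 kWh heat; / 2.35 = 11,180 kWh in → × $0.158 = $1,766.93; + 4 × $15.83 standing = $1,830.25
Difference = |$1,928.44 − $1,830.25| = $98.19 ≈ $98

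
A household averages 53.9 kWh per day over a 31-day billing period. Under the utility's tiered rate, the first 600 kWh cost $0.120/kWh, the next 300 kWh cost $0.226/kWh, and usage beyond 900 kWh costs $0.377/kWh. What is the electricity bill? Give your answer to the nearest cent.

$430.43

Usage = 53.9 kWh/day × 31 days = 1670.9 kWh
First 600 kWh × $0.120 = $72.00
Next 300 kWh × $0.226 = $67.80
Remaining 770.9 kWh × $0.377 = $290.63
Total = $430.43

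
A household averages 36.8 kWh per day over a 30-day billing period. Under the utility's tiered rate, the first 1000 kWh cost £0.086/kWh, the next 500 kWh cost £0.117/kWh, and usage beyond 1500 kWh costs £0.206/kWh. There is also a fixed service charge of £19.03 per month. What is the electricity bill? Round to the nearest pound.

Usage = 36.8 kWh/day × 30 days = 1104 kWh
First 1000 kWh × £0.086 = £86.00
Next 104 kWh × £0.117 = £12.17
Remaining tier: 0 kWh (not reached)
Energy charge = £98.17; + service £19.03 = £117.20 ≈ £117

£117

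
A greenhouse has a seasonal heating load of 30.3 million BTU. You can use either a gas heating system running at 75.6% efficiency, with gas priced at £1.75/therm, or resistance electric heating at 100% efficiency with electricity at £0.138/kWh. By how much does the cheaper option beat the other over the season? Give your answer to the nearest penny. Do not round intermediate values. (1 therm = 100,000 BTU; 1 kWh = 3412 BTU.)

Heat load = 30.3 × 10⁶ BTU = 30,300,000 BTU
Gas: input = 30,300,000 / 0.756 = 40,079,365 BTU = 400.8 therm → 400.8 × £1.75 = £701.39
Electric: 30,300,000 BTU / 3412 = 8,880 kWh → × £0.138 = £1,225.50
Difference = |£701.39 − £1,225.50| = £524.11

£524.11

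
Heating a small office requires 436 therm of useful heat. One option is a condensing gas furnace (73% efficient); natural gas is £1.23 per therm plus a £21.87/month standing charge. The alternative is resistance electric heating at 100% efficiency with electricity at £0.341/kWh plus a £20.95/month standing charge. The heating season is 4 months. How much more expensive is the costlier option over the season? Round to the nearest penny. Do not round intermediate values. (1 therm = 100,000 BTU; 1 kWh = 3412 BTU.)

Heat load = 436 therm × 100,000 = 43,600,000 BTU
Gas: input = 43,600,000 / 0.73 = 59,726,027 BTU = 597.3 therm → 597.3 × £1.23 = £734.63; + 4 × £21.87 standing = £822.11
Electric: 43,600,000 BTU / 3412 = 12,780 kWh → × £0.341 = £4,357.44; + 4 × £20.95 standing = £4,441.24
Difference = |£822.11 − £4,441.24| = £3,619.13

£3619.13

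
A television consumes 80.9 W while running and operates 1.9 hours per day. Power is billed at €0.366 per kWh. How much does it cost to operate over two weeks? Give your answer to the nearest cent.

Energy = 80.9 W × 1.9 h/day × 14 days = 2,152 Wh = 2.152 kWh
Cost = 2.152 kWh × €0.366/kWh = €0.79

€0.79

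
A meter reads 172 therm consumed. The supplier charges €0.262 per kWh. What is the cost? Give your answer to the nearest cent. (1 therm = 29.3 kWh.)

172 therm × (29.3 kWh/therm) = 5,040 kWh
Cost = 5,040 kWh × €0.262/kWh = €1,320.38

€1320.38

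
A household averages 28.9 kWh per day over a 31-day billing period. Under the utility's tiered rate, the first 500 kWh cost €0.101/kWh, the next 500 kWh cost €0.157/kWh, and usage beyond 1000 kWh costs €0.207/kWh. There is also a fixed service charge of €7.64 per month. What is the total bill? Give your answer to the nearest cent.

Usage = 28.9 kWh/day × 31 days = 895.9 kWh
First 500 kWh × €0.101 = €50.50
Next 395.9 kWh × €0.157 = €62.16
Remaining tier: 0 kWh (not reached)
Energy charge = €112.66; + service €7.64 = €120.30

€120.30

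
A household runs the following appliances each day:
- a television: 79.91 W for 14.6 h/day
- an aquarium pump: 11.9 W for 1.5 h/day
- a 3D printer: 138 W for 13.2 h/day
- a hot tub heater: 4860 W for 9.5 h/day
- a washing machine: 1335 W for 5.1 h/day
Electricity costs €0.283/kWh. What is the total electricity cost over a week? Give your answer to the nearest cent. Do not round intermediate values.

television: 79.91 W × 14.6 h × 7 d = 8,167 Wh = 8.167 kWh
aquarium pump: 11.9 W × 1.5 h × 7 d = 125 Wh = 0.125 kWh
3D printer: 138 W × 13.2 h × 7 d = 12,751 Wh = 12.75 kWh
hot tub heater: 4860 W × 9.5 h × 7 d = 323,190 Wh = 323.2 kWh
washing machine: 1335 W × 5.1 h × 7 d = 47,659 Wh = 47.66 kWh
Total energy = 8.167 + 0.125 + 12.75 + 323.2 + 47.66 = 391.9 kWh
Cost = 391.9 kWh × €0.283 = €110.91

€110.91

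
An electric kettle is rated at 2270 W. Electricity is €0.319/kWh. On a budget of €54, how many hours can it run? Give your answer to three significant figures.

Energy budget = €54 / €0.319 per kWh = 169.3 kWh = 169,279 Wh
Runtime = 169,279 Wh / 2270 W = 74.57 h

74.6 h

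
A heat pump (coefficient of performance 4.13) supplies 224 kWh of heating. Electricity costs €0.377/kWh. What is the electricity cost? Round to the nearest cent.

Electrical input = 224 kWh / 4.13 = 54.24 kWh
Cost = 54.24 × €0.377/kWh = €20.45

€20.45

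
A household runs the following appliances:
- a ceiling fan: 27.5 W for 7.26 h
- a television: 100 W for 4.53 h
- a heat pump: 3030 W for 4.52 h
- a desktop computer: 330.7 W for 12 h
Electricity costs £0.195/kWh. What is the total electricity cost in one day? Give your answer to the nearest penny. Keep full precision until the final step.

ceiling fan: 27.5 W × 7.26 h = 200 Wh = 0.1996 kWh
television: 100 W × 4.53 h = 453 Wh = 0.453 kWh
heat pump: 3030 W × 4.52 h = 13,696 Wh = 13.7 kWh
desktop computer: 330.7 W × 12 h = 3,968 Wh = 3.968 kWh
Total energy = 0.1996 + 0.453 + 13.7 + 3.968 = 18.32 kWh
Cost = 18.32 kWh × £0.195 = £3.57

£3.57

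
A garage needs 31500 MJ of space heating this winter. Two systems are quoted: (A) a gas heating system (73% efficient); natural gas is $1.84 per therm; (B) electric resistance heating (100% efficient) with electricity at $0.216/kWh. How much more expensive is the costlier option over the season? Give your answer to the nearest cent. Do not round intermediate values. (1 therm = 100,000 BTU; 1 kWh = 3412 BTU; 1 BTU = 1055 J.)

Heat load = 31500 MJ = 31,500,000,000 J / 1055 = 29,857,820 BTU
Gas: input = 29,857,820 / 0.73 = 40,901,123 BTU = 409 therm → 409 × $1.84 = $752.58
Electric: 29,857,820 BTU / 3412 = 8,751 kWh → × $0.216 = $1,890.18
Difference = |$752.58 − $1,890.18| = $1,137.60

$1137.60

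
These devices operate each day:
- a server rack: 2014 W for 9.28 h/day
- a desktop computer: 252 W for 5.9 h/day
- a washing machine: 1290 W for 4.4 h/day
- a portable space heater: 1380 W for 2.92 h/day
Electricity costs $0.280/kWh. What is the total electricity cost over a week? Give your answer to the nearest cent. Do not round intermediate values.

server rack: 2014 W × 9.28 h × 7 d = 130,829 Wh = 130.8 kWh
desktop computer: 252 W × 5.9 h × 7 d = 10,408 Wh = 10.41 kWh
washing machine: 1290 W × 4.4 h × 7 d = 39,732 Wh = 39.73 kWh
portable space heater: 1380 W × 2.92 h × 7 d = 28,207 Wh = 28.21 kWh
Total energy = 130.8 + 10.41 + 39.73 + 28.21 = 209.2 kWh
Cost = 209.2 kWh × $0.280 = $58.57

$58.57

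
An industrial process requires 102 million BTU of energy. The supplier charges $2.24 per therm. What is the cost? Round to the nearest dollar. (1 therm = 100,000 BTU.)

102 million BTU × (10 therm/million BTU) = 1,020 therm
Cost = 1,020 therm × $2.24/therm = $2,284.80 ≈ $2285

$2285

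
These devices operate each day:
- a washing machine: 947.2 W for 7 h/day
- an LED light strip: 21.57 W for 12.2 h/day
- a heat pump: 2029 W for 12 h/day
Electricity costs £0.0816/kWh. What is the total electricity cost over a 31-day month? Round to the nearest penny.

£79.03

washing machine: 947.2 W × 7 h × 31 d = 205,542 Wh = 205.5 kWh
LED light strip: 21.57 W × 12.2 h × 31 d = 8,158 Wh = 8.158 kWh
heat pump: 2029 W × 12 h × 31 d = 754,788 Wh = 754.8 kWh
Total energy = 205.5 + 8.158 + 754.8 = 968.5 kWh
Cost = 968.5 kWh × £0.0816 = £79.03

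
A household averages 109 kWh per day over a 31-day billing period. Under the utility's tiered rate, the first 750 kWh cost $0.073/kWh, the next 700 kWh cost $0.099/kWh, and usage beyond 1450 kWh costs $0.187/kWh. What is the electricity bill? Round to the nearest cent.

Usage = 109 kWh/day × 31 days = 3379 kWh
First 750 kWh × $0.073 = $54.75
Next 700 kWh × $0.099 = $69.30
Remaining 1929 kWh × $0.187 = $360.72
Total = $484.77

$484.77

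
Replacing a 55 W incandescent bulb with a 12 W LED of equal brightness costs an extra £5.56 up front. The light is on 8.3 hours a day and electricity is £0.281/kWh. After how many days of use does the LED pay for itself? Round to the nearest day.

55 days

Power saved = 55 − 12 = 43 W
Daily energy saved = 43 W × 8.3 h = 356.9 Wh = 0.3569 kWh
Daily savings = 0.3569 × £0.281 = £0.1003
Payback = £5.56 / £0.1003 per day = 55.44 days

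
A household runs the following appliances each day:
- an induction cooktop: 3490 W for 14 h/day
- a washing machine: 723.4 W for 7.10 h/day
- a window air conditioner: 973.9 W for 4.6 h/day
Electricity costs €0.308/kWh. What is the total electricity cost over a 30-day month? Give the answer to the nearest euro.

€540

induction cooktop: 3490 W × 14 h × 30 d = 1,465,800 Wh = 1,466 kWh
washing machine: 723.4 W × 7.10 h × 30 d = 154,084 Wh = 154.1 kWh
window air conditioner: 973.9 W × 4.6 h × 30 d = 134,398 Wh = 134.4 kWh
Total energy = 1,466 + 154.1 + 134.4 = 1,754 kWh
Cost = 1,754 kWh × €0.308 = €540.32 ≈ €540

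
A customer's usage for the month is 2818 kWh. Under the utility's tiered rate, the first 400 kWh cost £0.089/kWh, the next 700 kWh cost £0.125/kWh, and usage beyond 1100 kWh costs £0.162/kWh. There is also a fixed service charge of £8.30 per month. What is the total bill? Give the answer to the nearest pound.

£410

First 400 kWh × £0.089 = £35.60
Next 700 kWh × £0.125 = £87.50
Remaining 1718 kWh × £0.162 = £278.32
Energy charge = £401.42; + service £8.30 = £409.72 ≈ £410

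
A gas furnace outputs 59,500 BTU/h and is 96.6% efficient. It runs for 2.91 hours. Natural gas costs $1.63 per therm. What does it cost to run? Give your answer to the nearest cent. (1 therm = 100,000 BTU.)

$2.92

Heat delivered = 59,500 BTU/h × 2.91 h = 173,145 BTU
Gas input = 173,145 / 0.966 = 179,239 BTU
= 179,239 / 100,000 = 1.792 therm
Cost = 1.792 × $1.63/therm = $2.92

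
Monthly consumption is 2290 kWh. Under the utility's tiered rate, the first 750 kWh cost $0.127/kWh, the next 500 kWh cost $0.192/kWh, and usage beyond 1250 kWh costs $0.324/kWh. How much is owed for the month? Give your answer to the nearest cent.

First 750 kWh × $0.127 = $95.25
Next 500 kWh × $0.192 = $96.00
Remaining 1040 kWh × $0.324 = $336.96
Total = $528.21

$528.21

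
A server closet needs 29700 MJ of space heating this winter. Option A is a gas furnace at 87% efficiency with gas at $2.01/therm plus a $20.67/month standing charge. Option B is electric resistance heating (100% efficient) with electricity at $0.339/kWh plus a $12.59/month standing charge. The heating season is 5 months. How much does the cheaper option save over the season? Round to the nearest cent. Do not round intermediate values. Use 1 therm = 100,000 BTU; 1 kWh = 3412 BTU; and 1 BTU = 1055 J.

Heat load = 29700 MJ = 29,700,000,000 J / 1055 = 28,151,659 BTU
Gas: input = 28,151,659 / 0.87 = 32,358,228 BTU = 323.6 therm → 323.6 × $2.01 = $650.40; + 5 × $20.67 standing = $753.75
Electric: 28,151,659 BTU / 3412 = 8,251 kWh → × $0.339 = $2,797.01; + 5 × $12.59 standing = $2,859.96
Difference = |$753.75 − $2,859.96| = $2,106.21

$2106.21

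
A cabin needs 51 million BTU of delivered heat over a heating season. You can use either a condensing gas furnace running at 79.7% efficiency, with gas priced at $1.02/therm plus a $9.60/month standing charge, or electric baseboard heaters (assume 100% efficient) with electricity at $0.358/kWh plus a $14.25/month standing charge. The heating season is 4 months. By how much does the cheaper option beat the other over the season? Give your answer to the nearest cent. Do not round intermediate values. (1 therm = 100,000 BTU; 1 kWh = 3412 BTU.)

Heat load = 51 × 10⁶ BTU = 51,000,000 BTU
Gas: input = 51,000,000 / 0.797 = 63,989,962 BTU = 639.9 therm → 639.9 × $1.02 = $652.70; + 4 × $9.60 standing = $691.10
Electric: 51,000,000 BTU / 3412 = 14,950 kWh → × $0.358 = $5,351.11; + 4 × $14.25 standing = $5,408.11
Difference = |$691.10 − $5,408.11| = $4,717.02

$4717.02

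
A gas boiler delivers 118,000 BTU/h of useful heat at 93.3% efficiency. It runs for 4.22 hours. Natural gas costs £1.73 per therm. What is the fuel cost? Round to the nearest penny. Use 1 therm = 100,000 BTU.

£9.23

Heat delivered = 118,000 BTU/h × 4.22 h = 497,960 BTU
Gas input = 497,960 / 0.933 = 533,719 BTU
= 533,719 / 100,000 = 5.337 therm
Cost = 5.337 × £1.73/therm = £9.23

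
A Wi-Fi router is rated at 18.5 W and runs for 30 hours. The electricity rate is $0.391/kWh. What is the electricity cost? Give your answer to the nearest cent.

$0.22

Energy = 18.5 W × 30 h = 555 Wh = 0.555 kWh
Cost = 0.555 kWh × $0.391/kWh = $0.22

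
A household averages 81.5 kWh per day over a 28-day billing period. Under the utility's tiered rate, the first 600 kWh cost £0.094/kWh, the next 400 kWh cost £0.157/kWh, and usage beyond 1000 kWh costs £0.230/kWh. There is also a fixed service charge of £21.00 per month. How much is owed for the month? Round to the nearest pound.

Usage = 81.5 kWh/day × 28 days = 2282 kWh
First 600 kWh × £0.094 = £56.40
Next 400 kWh × £0.157 = £62.80
Remaining 1282 kWh × £0.230 = £294.86
Energy charge = £414.06; + service £21.00 = £435.06 ≈ £435

£435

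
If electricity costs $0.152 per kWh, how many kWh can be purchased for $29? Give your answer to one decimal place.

190.8 kWh

$29 / $0.152 per kWh = 190.8 kWh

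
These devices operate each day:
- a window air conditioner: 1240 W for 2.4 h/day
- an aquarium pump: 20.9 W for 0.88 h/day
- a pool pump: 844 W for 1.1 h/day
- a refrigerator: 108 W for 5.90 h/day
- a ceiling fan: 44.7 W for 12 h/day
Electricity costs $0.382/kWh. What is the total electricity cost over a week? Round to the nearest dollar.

window air conditioner: 1240 W × 2.4 h × 7 d = 20,832 Wh = 20.83 kWh
aquarium pump: 20.9 W × 0.88 h × 7 d = 129 Wh = 0.1287 kWh
pool pump: 844 W × 1.1 h × 7 d = 6,499 Wh = 6.499 kWh
refrigerator: 108 W × 5.90 h × 7 d = 4,460 Wh = 4.46 kWh
ceiling fan: 44.7 W × 12 h × 7 d = 3,755 Wh = 3.755 kWh
Total energy = 20.83 + 0.1287 + 6.499 + 4.46 + 3.755 = 35.67 kWh
Cost = 35.67 kWh × $0.382 = $13.63 ≈ $14

$14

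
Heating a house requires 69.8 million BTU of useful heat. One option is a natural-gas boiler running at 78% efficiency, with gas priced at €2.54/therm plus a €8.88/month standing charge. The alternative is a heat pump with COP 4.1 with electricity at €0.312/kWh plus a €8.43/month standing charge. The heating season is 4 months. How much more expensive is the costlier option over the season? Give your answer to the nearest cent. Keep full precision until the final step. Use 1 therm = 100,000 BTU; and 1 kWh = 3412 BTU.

€718.03

Heat load = 69.8 × 10⁶ BTU = 69,800,000 BTU
Gas: input = 69,800,000 / 0.78 = 89,487,179 BTU = 894.9 therm → 894.9 × €2.54 = €2,272.97; + 4 × €8.88 standing = €2,308.49
Heat pump: 69,800,000 BTU / 3412 = 20,460 kWh heat; / 4.1 = 4,990 kWh in → × €0.312 = €1,556.74; + 4 × €8.43 standing = €1,590.46
Difference = |€2,308.49 − €1,590.46| = €718.03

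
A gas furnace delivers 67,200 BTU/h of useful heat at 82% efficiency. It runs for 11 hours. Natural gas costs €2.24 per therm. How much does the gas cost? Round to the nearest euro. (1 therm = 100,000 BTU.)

Heat delivered = 67,200 BTU/h × 11 h = 739,200 BTU
Gas input = 739,200 / 0.82 = 901,463 BTU
= 901,463 / 100,000 = 9.015 therm
Cost = 9.015 × €2.24/therm = €20.19 ≈ €20

€20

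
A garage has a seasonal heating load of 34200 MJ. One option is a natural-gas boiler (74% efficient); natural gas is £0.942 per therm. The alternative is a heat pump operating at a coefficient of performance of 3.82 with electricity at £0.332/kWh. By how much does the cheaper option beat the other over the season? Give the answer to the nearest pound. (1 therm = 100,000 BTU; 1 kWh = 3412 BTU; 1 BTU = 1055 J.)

Heat load = 34200 MJ = 34,200,000,000 J / 1055 = 32,417,062 BTU
Gas: input = 32,417,062 / 0.74 = 43,806,840 BTU = 438.1 therm → 438.1 × £0.942 = £412.66
Heat pump: 32,417,062 BTU / 3412 = 9,501 kWh heat; / 3.82 = 2,487 kWh in → × £0.332 = £825.73
Difference = |£412.66 − £825.73| = £413.07 ≈ £413

£413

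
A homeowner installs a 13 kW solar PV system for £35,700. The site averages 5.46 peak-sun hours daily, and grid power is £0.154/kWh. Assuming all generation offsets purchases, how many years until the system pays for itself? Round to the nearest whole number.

Daily generation = 13 kW × 5.46 h = 70.98 kWh
Annual generation = 70.98 × 365 = 25908 kWh
Annual savings = 25908 × £0.154 = £3,989.79
Payback = £35,700 / £3,989.79 = 8.95 years

9 years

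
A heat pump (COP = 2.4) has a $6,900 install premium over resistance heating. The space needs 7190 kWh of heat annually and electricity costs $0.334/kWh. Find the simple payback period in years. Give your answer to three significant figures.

4.93 years

Resistance: 7190 kWh × $0.334 = $2,401.46/yr
Heat pump: 7190 / 2.4 = 2996 kWh in → × $0.334 = $1,000.61/yr
Annual savings = $1,400.85
Payback = $6,900 / $1,400.85 = 4.93 years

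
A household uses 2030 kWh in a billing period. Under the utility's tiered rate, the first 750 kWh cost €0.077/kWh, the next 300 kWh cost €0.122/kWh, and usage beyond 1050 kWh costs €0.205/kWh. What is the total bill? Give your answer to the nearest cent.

€295.25

First 750 kWh × €0.077 = €57.75
Next 300 kWh × €0.122 = €36.60
Remaining 980 kWh × €0.205 = €200.90
Total = €295.25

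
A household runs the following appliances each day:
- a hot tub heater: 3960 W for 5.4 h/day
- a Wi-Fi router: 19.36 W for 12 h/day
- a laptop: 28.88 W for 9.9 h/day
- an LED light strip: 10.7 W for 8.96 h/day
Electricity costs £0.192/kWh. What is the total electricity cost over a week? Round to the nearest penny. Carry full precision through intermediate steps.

hot tub heater: 3960 W × 5.4 h × 7 d = 149,688 Wh = 149.7 kWh
Wi-Fi router: 19.36 W × 12 h × 7 d = 1,626 Wh = 1.626 kWh
laptop: 28.88 W × 9.9 h × 7 d = 2,001 Wh = 2.001 kWh
LED light strip: 10.7 W × 8.96 h × 7 d = 671 Wh = 0.6711 kWh
Total energy = 149.7 + 1.626 + 2.001 + 0.6711 = 154 kWh
Cost = 154 kWh × £0.192 = £29.57

£29.57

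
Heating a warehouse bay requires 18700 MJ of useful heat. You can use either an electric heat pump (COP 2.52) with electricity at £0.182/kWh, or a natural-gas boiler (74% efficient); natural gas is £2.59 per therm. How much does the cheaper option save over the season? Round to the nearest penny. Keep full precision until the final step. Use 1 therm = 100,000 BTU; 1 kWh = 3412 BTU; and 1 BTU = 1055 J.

Heat load = 18700 MJ = 18,700,000,000 J / 1055 = 17,725,118 BTU
Gas: input = 17,725,118 / 0.74 = 23,952,863 BTU = 239.5 therm → 239.5 × £2.59 = £620.38
Heat pump: 17,725,118 BTU / 3412 = 5,195 kWh heat; / 2.52 = 2,061 kWh in → × £0.182 = £375.19
Difference = |£620.38 − £375.19| = £245.19

£245.19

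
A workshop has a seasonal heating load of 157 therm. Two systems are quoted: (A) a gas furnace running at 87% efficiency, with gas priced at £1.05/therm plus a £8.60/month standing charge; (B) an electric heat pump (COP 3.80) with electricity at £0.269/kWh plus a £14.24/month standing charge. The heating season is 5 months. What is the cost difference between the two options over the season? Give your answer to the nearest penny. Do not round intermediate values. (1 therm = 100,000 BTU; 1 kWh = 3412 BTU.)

£164.45

Heat load = 157 therm × 100,000 = 15,700,000 BTU
Gas: input = 15,700,000 / 0.87 = 18,045,977 BTU = 180.5 therm → 180.5 × £1.05 = £189.48; + 5 × £8.60 standing = £232.48
Heat pump: 15,700,000 BTU / 3412 = 4,601 kWh heat; / 3.80 = 1,211 kWh in → × £0.269 = £325.73; + 5 × £14.24 standing = £396.93
Difference = |£232.48 − £396.93| = £164.45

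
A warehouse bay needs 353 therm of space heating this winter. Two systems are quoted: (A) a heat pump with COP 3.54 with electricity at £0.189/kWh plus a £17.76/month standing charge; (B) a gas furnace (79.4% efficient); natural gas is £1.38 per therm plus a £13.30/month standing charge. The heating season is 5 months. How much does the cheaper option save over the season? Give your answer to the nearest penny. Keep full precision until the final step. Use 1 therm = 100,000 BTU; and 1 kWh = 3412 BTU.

Heat load = 353 therm × 100,000 = 35,300,000 BTU
Gas: input = 35,300,000 / 0.794 = 44,458,438 BTU = 444.6 therm → 444.6 × £1.38 = £613.53; + 5 × £13.30 standing = £680.03
Heat pump: 35,300,000 BTU / 3412 = 10,350 kWh heat; / 3.54 = 2,923 kWh in → × £0.189 = £552.36; + 5 × £17.76 standing = £641.16
Difference = |£680.03 − £641.16| = £38.86

£38.86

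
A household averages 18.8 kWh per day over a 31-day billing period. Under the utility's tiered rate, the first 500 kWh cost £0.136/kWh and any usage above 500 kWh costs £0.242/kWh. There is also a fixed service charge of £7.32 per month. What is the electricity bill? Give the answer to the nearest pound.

Usage = 18.8 kWh/day × 31 days = 582.8 kWh
First 500 kWh × £0.136 = £68.00
Remaining 82.8 kWh × £0.242 = £20.04
Energy charge = £88.04; + service £7.32 = £95.36 ≈ £95

£95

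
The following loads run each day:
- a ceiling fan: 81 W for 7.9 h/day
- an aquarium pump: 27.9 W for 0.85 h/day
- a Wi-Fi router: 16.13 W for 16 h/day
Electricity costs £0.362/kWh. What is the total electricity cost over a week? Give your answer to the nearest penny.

£2.34

ceiling fan: 81 W × 7.9 h × 7 d = 4,479 Wh = 4.479 kWh
aquarium pump: 27.9 W × 0.85 h × 7 d = 166 Wh = 0.166 kWh
Wi-Fi router: 16.13 W × 16 h × 7 d = 1,807 Wh = 1.807 kWh
Total energy = 4.479 + 0.166 + 1.807 = 6.452 kWh
Cost = 6.452 kWh × £0.362 = £2.34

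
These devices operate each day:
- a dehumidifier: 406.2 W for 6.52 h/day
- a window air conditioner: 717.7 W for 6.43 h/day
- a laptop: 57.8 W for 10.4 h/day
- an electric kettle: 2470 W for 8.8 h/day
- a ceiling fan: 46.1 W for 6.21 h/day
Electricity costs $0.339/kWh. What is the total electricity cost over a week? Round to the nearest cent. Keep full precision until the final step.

dehumidifier: 406.2 W × 6.52 h × 7 d = 18,539 Wh = 18.54 kWh
window air conditioner: 717.7 W × 6.43 h × 7 d = 32,304 Wh = 32.3 kWh
laptop: 57.8 W × 10.4 h × 7 d = 4,208 Wh = 4.208 kWh
electric kettle: 2470 W × 8.8 h × 7 d = 152,152 Wh = 152.2 kWh
ceiling fan: 46.1 W × 6.21 h × 7 d = 2,004 Wh = 2.004 kWh
Total energy = 18.54 + 32.3 + 4.208 + 152.2 + 2.004 = 209.2 kWh
Cost = 209.2 kWh × $0.339 = $70.92

$70.92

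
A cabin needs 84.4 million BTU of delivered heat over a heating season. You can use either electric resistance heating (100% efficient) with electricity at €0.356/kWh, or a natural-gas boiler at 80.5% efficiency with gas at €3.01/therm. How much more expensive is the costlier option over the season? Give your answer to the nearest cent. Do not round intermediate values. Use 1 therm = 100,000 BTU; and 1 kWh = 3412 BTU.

Heat load = 84.4 × 10⁶ BTU = 84,400,000 BTU
Gas: input = 84,400,000 / 0.805 = 104,844,720 BTU = 1,048 therm → 1,048 × €3.01 = €3,155.83
Electric: 84,400,000 BTU / 3412 = 24,740 kWh → × €0.356 = €8,806.10
Difference = |€3,155.83 − €8,806.10| = €5,650.27

€5650.27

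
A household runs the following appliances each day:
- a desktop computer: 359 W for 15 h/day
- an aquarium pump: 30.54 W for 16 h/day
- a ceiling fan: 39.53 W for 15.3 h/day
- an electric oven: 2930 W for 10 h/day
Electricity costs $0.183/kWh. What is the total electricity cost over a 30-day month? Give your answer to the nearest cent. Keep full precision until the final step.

$196.42

desktop computer: 359 W × 15 h × 30 d = 161,550 Wh = 161.6 kWh
aquarium pump: 30.54 W × 16 h × 30 d = 14,659 Wh = 14.66 kWh
ceiling fan: 39.53 W × 15.3 h × 30 d = 18,144 Wh = 18.14 kWh
electric oven: 2930 W × 10 h × 30 d = 879,000 Wh = 879 kWh
Total energy = 161.6 + 14.66 + 18.14 + 879 = 1,073 kWh
Cost = 1,073 kWh × $0.183 = $196.42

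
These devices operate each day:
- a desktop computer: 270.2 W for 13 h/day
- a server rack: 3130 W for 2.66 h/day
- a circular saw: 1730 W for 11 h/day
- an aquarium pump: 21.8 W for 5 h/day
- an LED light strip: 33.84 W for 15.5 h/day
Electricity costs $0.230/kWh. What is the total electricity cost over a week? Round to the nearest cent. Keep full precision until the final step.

$50.72

desktop computer: 270.2 W × 13 h × 7 d = 24,588 Wh = 24.59 kWh
server rack: 3130 W × 2.66 h × 7 d = 58,281 Wh = 58.28 kWh
circular saw: 1730 W × 11 h × 7 d = 133,210 Wh = 133.2 kWh
aquarium pump: 21.8 W × 5 h × 7 d = 763 Wh = 0.763 kWh
LED light strip: 33.84 W × 15.5 h × 7 d = 3,672 Wh = 3.672 kWh
Total energy = 24.59 + 58.28 + 133.2 + 0.763 + 3.672 = 220.5 kWh
Cost = 220.5 kWh × $0.230 = $50.72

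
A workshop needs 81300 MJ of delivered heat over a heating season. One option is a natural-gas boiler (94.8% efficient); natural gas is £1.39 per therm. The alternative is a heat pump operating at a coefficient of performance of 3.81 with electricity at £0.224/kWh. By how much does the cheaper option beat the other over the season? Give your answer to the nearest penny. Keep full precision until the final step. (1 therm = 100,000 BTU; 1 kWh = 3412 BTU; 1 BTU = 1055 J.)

Heat load = 81300 MJ = 81,300,000,000 J / 1055 = 77,061,611 BTU
Gas: input = 77,061,611 / 0.948 = 81,288,620 BTU = 812.9 therm → 812.9 × £1.39 = £1,129.91
Heat pump: 77,061,611 BTU / 3412 = 22,590 kWh heat; / 3.81 = 5,928 kWh in → × £0.224 = £1,327.86
Difference = |£1,129.91 − £1,327.86| = £197.95

£197.95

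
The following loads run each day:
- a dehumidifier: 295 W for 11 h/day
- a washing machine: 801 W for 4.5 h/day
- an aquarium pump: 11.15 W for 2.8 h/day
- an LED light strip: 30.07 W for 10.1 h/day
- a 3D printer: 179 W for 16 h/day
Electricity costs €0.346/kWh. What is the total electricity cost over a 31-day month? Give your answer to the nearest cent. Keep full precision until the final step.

€107.78

dehumidifier: 295 W × 11 h × 31 d = 100,595 Wh = 100.6 kWh
washing machine: 801 W × 4.5 h × 31 d = 111,740 Wh = 111.7 kWh
aquarium pump: 11.15 W × 2.8 h × 31 d = 968 Wh = 0.9678 kWh
LED light strip: 30.07 W × 10.1 h × 31 d = 9,415 Wh = 9.415 kWh
3D printer: 179 W × 16 h × 31 d = 88,784 Wh = 88.78 kWh
Total energy = 100.6 + 111.7 + 0.9678 + 9.415 + 88.78 = 311.5 kWh
Cost = 311.5 kWh × €0.346 = €107.78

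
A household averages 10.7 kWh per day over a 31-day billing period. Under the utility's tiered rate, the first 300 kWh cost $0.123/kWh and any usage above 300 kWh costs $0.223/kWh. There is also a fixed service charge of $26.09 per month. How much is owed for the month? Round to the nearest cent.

Usage = 10.7 kWh/day × 31 days = 331.7 kWh
First 300 kWh × $0.123 = $36.90
Remaining 31.7 kWh × $0.223 = $7.07
Energy charge = $43.97; + service $26.09 = $70.06

$70.06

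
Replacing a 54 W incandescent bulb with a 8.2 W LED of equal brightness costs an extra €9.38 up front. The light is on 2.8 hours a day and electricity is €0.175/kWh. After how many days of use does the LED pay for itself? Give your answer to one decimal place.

Power saved = 54 − 8.2 = 45.8 W
Daily energy saved = 45.8 W × 2.8 h = 128.2 Wh = 0.12824 kWh
Daily savings = 0.12824 × €0.175 = €0.0224
Payback = €9.38 / €0.0224 per day = 418 days

418.0 days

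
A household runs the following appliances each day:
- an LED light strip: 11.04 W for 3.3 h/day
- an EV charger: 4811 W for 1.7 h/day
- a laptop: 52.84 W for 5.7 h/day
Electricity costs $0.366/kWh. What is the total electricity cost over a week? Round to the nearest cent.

$21.82

LED light strip: 11.04 W × 3.3 h × 7 d = 255 Wh = 0.255 kWh
EV charger: 4811 W × 1.7 h × 7 d = 57,251 Wh = 57.25 kWh
laptop: 52.84 W × 5.7 h × 7 d = 2,108 Wh = 2.108 kWh
Total energy = 0.255 + 57.25 + 2.108 = 59.61 kWh
Cost = 59.61 kWh × $0.366 = $21.82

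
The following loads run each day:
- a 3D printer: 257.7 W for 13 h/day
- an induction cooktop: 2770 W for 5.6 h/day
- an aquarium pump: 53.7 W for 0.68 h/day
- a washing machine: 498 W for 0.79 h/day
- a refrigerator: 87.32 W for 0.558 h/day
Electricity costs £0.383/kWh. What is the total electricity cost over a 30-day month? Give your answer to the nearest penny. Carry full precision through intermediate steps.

3D printer: 257.7 W × 13 h × 30 d = 100,503 Wh = 100.5 kWh
induction cooktop: 2770 W × 5.6 h × 30 d = 465,360 Wh = 465.4 kWh
aquarium pump: 53.7 W × 0.68 h × 30 d = 1,095 Wh = 1.095 kWh
washing machine: 498 W × 0.79 h × 30 d = 11,803 Wh = 11.8 kWh
refrigerator: 87.32 W × 0.558 h × 30 d = 1,462 Wh = 1.462 kWh
Total energy = 100.5 + 465.4 + 1.095 + 11.8 + 1.462 = 580.2 kWh
Cost = 580.2 kWh × £0.383 = £222.23

£222.23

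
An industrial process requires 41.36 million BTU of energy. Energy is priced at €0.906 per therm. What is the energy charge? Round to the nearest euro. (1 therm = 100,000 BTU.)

41.36 million BTU × (10 therm/million BTU) = 413.6 therm
Cost = 413.6 therm × €0.906/therm = €374.72 ≈ €375

€375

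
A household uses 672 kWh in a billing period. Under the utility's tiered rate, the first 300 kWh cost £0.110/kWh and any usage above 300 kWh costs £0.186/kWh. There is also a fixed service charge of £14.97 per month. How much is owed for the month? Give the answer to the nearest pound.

£117

First 300 kWh × £0.110 = £33.00
Remaining 372 kWh × £0.186 = £69.19
Energy charge = £102.19; + service £14.97 = £117.16 ≈ £117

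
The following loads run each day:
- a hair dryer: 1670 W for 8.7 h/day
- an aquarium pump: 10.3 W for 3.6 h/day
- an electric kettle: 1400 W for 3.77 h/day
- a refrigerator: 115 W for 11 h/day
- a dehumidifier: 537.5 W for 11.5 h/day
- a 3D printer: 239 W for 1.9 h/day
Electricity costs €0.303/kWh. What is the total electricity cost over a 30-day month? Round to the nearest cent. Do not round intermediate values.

hair dryer: 1670 W × 8.7 h × 30 d = 435,870 Wh = 435.9 kWh
aquarium pump: 10.3 W × 3.6 h × 30 d = 1,112 Wh = 1.112 kWh
electric kettle: 1400 W × 3.77 h × 30 d = 158,340 Wh = 158.3 kWh
refrigerator: 115 W × 11 h × 30 d = 37,950 Wh = 37.95 kWh
dehumidifier: 537.5 W × 11.5 h × 30 d = 185,438 Wh = 185.4 kWh
3D printer: 239 W × 1.9 h × 30 d = 13,623 Wh = 13.62 kWh
Total energy = 435.9 + 1.112 + 158.3 + 37.95 + 185.4 + 13.62 = 832.3 kWh
Cost = 832.3 kWh × €0.303 = €252.20

€252.20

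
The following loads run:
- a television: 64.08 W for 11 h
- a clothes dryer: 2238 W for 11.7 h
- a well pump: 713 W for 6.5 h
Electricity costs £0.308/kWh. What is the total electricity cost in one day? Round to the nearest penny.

television: 64.08 W × 11 h = 705 Wh = 0.7049 kWh
clothes dryer: 2238 W × 11.7 h = 26,185 Wh = 26.18 kWh
well pump: 713 W × 6.5 h = 4,634 Wh = 4.635 kWh
Total energy = 0.7049 + 26.18 + 4.635 = 31.52 kWh
Cost = 31.52 kWh × £0.308 = £9.71

£9.71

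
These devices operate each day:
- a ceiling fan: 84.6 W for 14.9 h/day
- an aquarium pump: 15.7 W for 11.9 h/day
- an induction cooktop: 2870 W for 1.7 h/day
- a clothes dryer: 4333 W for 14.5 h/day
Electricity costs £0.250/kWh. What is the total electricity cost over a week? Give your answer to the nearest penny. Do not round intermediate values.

ceiling fan: 84.6 W × 14.9 h × 7 d = 8,824 Wh = 8.824 kWh
aquarium pump: 15.7 W × 11.9 h × 7 d = 1,308 Wh = 1.308 kWh
induction cooktop: 2870 W × 1.7 h × 7 d = 34,153 Wh = 34.15 kWh
clothes dryer: 4333 W × 14.5 h × 7 d = 439,800 Wh = 439.8 kWh
Total energy = 8.824 + 1.308 + 34.15 + 439.8 = 484.1 kWh
Cost = 484.1 kWh × £0.250 = £121.02

£121.02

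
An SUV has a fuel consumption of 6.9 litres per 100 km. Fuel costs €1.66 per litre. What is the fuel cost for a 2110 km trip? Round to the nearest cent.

€241.68

Fuel = 6.9 L/100 km × 2110 km / 100 = 145.6 L
Cost = 145.6 L × €1.66/L = €241.68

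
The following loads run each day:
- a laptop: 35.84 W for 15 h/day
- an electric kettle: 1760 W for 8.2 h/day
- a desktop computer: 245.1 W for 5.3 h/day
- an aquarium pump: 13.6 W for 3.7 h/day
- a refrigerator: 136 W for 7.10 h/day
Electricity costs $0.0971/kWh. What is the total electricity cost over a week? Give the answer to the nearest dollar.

$12

laptop: 35.84 W × 15 h × 7 d = 3,763 Wh = 3.763 kWh
electric kettle: 1760 W × 8.2 h × 7 d = 101,024 Wh = 101 kWh
desktop computer: 245.1 W × 5.3 h × 7 d = 9,093 Wh = 9.093 kWh
aquarium pump: 13.6 W × 3.7 h × 7 d = 352 Wh = 0.3522 kWh
refrigerator: 136 W × 7.10 h × 7 d = 6,759 Wh = 6.759 kWh
Total energy = 3.763 + 101 + 9.093 + 0.3522 + 6.759 = 121 kWh
Cost = 121 kWh × $0.0971 = $11.75 ≈ $12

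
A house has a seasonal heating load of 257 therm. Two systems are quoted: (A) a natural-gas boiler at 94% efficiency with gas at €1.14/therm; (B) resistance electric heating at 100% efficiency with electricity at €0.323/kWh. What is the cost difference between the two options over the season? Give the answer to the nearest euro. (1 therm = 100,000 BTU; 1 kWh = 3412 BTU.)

Heat load = 257 therm × 100,000 = 25,700,000 BTU
Gas: input = 25,700,000 / 0.94 = 27,340,426 BTU = 273.4 therm → 273.4 × €1.14 = €311.68
Electric: 25,700,000 BTU / 3412 = 7,532 kWh → × €0.323 = €2,432.91
Difference = |€311.68 − €2,432.91| = €2,121.23 ≈ €2121

€2121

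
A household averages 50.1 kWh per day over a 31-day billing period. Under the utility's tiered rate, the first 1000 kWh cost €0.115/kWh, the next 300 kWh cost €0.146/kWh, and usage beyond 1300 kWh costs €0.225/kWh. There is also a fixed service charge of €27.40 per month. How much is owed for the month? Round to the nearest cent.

€243.15

Usage = 50.1 kWh/day × 31 days = 1553.1 kWh
First 1000 kWh × €0.115 = €115.00
Next 300 kWh × €0.146 = €43.80
Remaining 253.1 kWh × €0.225 = €56.95
Energy charge = €215.75; + service €27.40 = €243.15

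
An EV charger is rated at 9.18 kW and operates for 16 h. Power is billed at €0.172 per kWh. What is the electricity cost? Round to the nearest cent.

€25.26

Energy = 9180 W × 16 h = 146,880 Wh = 146.9 kWh
Cost = 146.9 kWh × €0.172/kWh = €25.26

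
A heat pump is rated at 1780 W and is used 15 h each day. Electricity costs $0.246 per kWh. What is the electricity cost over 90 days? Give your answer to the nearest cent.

$591.14

Energy = 1780 W × 15 h/day × 90 days = 2,403,000 Wh = 2,403 kWh
Cost = 2,403 kWh × $0.246/kWh = $591.14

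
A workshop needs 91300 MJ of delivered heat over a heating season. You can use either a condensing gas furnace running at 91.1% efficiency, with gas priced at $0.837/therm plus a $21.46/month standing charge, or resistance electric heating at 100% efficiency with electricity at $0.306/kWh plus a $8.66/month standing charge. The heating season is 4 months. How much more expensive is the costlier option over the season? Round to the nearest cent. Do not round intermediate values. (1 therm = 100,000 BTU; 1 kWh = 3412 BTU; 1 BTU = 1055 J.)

$6914.93

Heat load = 91300 MJ = 91,300,000,000 J / 1055 = 86,540,284 BTU
Gas: input = 86,540,284 / 0.911 = 94,994,824 BTU = 949.9 therm → 949.9 × $0.837 = $795.11; + 4 × $21.46 standing = $880.95
Electric: 86,540,284 BTU / 3412 = 25,360 kWh → × $0.306 = $7,761.23; + 4 × $8.66 standing = $7,795.87
Difference = |$880.95 − $7,795.87| = $6,914.93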